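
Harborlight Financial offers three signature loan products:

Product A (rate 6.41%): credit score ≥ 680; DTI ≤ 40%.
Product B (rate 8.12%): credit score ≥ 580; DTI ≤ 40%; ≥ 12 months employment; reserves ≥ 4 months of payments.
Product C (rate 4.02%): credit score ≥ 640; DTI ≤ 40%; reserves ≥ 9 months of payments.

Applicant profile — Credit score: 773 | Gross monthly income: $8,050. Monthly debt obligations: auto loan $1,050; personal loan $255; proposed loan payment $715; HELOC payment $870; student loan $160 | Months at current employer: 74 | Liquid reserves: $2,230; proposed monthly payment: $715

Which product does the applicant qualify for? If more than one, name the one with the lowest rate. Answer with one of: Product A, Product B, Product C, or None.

Product A

Total debts = (1,050 + 255 + 715 + 870 + 160) = 3,050; DTI = 3,050/8,050 = 37.9%.
Reserves = 2,230/715 = 3.1 months.
Product A: score 773 ≥ 680; DTI 37.9% ≤ 40% → qualifies.
Product B: score 773 ≥ 580; DTI 37.9% ≤ 40%; employment 74 ≥ 12 mo; reserves 3.1 < 4 mo → does not qualify.
Product C: score 773 ≥ 640; DTI 37.9% ≤ 40%; reserves 3.1 < 9 mo → does not qualify.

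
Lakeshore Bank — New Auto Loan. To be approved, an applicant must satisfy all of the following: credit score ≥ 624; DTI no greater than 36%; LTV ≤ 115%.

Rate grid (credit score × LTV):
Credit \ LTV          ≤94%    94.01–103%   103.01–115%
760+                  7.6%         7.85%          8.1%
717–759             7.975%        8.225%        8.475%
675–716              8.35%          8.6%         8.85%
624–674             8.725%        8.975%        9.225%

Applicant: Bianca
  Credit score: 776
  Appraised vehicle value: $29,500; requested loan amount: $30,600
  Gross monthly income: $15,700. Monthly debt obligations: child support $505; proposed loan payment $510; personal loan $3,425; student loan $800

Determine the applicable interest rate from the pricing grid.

8.1%

Credit score 776 ≥ 624; Total monthly debts = (505 + 510 + 3,425 + 800) = 5,240. Debt-to-income = 5,240/15,700 = 33.4% — meets 36% limit
Loan-to-value = 30,600/29,500 = 103.7% — pass (115% max)
Score 776 is in the 760+ band; LTV 103.7% is in the 103.01–115% band → 8.1%.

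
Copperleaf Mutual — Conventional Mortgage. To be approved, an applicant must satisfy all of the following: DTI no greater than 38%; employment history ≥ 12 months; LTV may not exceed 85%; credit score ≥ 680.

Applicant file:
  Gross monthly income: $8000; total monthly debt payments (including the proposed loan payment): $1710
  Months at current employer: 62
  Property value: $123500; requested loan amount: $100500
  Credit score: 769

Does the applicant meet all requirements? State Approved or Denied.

Approved

DTI: 1,710 ÷ 8,000 = 21.4%, within the 38% cap
Employment 62 ≥ 12 months
Loan-to-value = 100,500/123,500 = 81.4% — pass (85% max)
Credit score 769 ≥ 680 (meets)
All criteria satisfied.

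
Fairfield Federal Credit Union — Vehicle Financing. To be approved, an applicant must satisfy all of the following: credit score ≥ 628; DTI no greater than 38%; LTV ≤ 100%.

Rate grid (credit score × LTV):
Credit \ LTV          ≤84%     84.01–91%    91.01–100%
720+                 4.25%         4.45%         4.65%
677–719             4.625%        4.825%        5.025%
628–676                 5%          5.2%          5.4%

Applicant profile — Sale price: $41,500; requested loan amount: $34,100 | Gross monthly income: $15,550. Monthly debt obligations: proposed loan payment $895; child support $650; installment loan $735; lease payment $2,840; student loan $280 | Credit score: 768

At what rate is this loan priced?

4.25%

Credit score 768 ≥ 628; Total monthly debts = (895 + 650 + 735 + 2,840 + 280) = 5,400. DTI = 5,400/15,550 = 34.7% ≤ 38%
Loan-to-value = 34,100/41,500 = 82.2% — pass (100% max)
Score 768 is in the 720+ band; LTV 82.2% is in the ≤84% band → 4.25%.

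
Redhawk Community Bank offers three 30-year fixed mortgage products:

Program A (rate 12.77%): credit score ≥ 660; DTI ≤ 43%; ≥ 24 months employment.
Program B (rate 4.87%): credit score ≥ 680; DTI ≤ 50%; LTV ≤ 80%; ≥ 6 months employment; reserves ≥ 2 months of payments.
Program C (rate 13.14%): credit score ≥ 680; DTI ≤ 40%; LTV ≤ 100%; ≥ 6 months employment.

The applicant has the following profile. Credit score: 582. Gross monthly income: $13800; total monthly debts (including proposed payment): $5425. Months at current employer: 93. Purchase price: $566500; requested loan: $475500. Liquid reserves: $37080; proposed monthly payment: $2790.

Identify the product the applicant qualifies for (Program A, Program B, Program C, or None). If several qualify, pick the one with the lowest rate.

DTI = 5,425/13,800 = 39.3%.
LTV = 475,500/566,500 = 83.9%.
Reserves = 37,080/2,790 = 13.3 months.
Program A: score 582 < 660; DTI 39.3% ≤ 43%; employment 93 ≥ 24 mo → does not qualify.
Program B: score 582 < 680; DTI 39.3% ≤ 50%; LTV 83.9% > 80%; employment 93 ≥ 6 mo; reserves 13.3 ≥ 2 mo → does not qualify.
Program C: score 582 < 680; DTI 39.3% ≤ 40%; LTV 83.9% ≤ 100%; employment 93 ≥ 6 mo → does not qualify.

None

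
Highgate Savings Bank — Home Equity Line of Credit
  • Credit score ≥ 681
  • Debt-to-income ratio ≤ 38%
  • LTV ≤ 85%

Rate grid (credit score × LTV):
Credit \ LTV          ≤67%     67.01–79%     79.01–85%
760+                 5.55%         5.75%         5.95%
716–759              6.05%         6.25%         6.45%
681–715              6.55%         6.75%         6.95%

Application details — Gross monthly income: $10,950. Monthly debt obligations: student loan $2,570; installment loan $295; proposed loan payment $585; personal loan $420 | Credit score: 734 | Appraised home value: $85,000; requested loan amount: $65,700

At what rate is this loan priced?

Credit score 734 ≥ 681; Total monthly debts = (2,570 + 295 + 585 + 420) = 3,870. DTI: 3,870 ÷ 10,950 = 35.3%, within the 38% cap
LTV: 65,700 ÷ 85,000 = 77.3%, within 85% cap
Credit 734 → row 716–759; LTV 77.3% → column 67.01–79%. Grid cell → 6.25%.

6.25%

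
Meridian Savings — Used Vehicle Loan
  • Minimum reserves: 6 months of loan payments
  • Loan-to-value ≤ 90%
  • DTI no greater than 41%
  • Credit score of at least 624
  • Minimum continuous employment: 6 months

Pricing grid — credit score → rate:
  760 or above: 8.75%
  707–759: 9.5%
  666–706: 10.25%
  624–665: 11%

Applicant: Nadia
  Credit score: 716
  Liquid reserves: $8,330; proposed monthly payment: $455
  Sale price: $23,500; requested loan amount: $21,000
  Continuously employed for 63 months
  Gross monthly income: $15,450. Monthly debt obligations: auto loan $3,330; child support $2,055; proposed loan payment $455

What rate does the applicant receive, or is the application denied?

Credit score 716 ≥ 624 (meets minimum)
Reserves: 8,330 ÷ 455 = 18.3 months (meets 6-month minimum)
LTV: 21,000 ÷ 23,500 = 89.4%, within 90% cap
Employment 63 ≥ 6 months
Total monthly debts = (3,330 + 2,055 + 455) = 5,840. DTI: 5,840 ÷ 15,450 = 37.8%, within the 41% cap
All requirements met. Score 716 falls in the 707–759 tier → 9.5%.

Approved at 9.5%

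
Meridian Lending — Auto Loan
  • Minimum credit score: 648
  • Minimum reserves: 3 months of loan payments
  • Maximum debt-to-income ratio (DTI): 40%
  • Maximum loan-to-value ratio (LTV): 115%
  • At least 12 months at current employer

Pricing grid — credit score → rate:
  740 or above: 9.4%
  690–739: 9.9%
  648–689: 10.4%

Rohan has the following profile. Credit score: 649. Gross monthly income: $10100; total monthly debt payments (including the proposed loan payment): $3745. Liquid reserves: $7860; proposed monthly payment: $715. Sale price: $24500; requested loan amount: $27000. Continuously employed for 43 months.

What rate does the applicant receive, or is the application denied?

Approved at 10.4%

Credit score 649 ≥ 648 (meets minimum)
Reserves = 7,860/715 = 11.0 months ≥ 3
DTI = 3,745/10,100 = 37.1% ≤ 40%
Employment 43 ≥ 12 months
LTV: 27,000 ÷ 24,500 = 110.2%, within 115% cap
All requirements met. Score 649 falls in the 648–689 tier → 10.4%.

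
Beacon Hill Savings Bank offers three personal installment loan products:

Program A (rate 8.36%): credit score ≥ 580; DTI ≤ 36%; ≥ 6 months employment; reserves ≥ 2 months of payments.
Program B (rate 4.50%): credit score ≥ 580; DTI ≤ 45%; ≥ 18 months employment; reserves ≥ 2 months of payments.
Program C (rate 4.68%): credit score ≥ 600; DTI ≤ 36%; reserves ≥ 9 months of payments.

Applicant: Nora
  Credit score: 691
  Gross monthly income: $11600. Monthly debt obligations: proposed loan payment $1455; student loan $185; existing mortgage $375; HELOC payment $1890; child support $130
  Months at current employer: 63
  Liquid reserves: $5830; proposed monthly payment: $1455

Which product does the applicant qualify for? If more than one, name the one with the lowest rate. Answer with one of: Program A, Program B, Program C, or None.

Total debts = (1,455 + 185 + 375 + 1,890 + 130) = 4,035; DTI = 4,035/11,600 = 34.8%.
Reserves = 5,830/1,455 = 4.0 months.
Program A: score 691 ≥ 580; DTI 34.8% ≤ 36%; employment 63 ≥ 6 mo; reserves 4.0 ≥ 2 mo → qualifies.
Program B: score 691 ≥ 580; DTI 34.8% ≤ 45%; employment 63 ≥ 18 mo; reserves 4.0 ≥ 2 mo → qualifies.
Program C: score 691 ≥ 600; DTI 34.8% ≤ 36%; reserves 4.0 < 9 mo → does not qualify.
Qualifying: Program A, Program B. Lowest rate is 4.50% → Program B.

Program B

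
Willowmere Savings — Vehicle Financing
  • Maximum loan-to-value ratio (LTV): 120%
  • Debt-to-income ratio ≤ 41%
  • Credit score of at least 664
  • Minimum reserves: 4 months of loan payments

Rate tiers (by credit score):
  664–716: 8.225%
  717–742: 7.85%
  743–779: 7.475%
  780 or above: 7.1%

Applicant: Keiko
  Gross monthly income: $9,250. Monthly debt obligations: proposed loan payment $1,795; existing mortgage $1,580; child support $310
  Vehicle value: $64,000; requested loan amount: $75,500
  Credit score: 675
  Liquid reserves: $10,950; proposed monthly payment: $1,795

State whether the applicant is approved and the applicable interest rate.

Credit score 675 ≥ 664 (meets minimum)
Total monthly debts = (1,795 + 1,580 + 310) = 3,685. Debt-to-income = 3,685/9,250 = 39.8% — meets 41% limit
Reserves: 10,950 ÷ 1,795 = 6.1 months (meets 4-month minimum)
Loan-to-value = 75,500/64,000 = 118% — pass (120% max)
All requirements met. Score 675 falls in the 664–716 tier → 8.225%.

Approved at 8.225%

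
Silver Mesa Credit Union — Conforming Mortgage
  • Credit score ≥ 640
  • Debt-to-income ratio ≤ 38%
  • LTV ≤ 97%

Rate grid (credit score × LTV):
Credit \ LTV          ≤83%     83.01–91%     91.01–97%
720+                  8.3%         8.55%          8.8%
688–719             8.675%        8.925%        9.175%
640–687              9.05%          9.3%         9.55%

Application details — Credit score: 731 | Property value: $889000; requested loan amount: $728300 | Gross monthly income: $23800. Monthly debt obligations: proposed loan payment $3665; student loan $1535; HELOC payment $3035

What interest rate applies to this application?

8.3%

Credit score 731 ≥ 640; Total monthly debts = (3,665 + 1,535 + 3,035) = 8,235. Debt-to-income = 8,235/23,800 = 34.6% — meets 38% limit
Loan-to-value = 728,300/889,000 = 81.9% — pass (97% max)
Credit 731 → row 720+; LTV 81.9% → column ≤83%. Grid cell → 8.3%.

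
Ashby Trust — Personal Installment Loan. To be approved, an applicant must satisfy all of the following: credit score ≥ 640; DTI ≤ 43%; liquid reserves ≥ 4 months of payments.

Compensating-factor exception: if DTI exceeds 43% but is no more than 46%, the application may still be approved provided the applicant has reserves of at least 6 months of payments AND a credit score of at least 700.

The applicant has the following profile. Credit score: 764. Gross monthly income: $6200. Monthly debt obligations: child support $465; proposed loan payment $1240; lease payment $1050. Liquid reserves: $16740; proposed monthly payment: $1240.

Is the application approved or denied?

Credit score 764 ≥ 640 (meets base)
Total debts = (465 + 1,240 + 1,050) = 2,755. DTI = 2,755/6,200 = 44.4% > 43% — standard DTI limit exceeded.
Liquid reserves cover 16,740/1,240 = 13.5 months — ≥ 4 required
DTI 44.4% is within the 43%–46% exception band; checking compensating factors.
Reserves 13.5 ≥ 6 months; credit score 764 ≥ 700.
Both override conditions satisfied; DTI exception granted.

Approved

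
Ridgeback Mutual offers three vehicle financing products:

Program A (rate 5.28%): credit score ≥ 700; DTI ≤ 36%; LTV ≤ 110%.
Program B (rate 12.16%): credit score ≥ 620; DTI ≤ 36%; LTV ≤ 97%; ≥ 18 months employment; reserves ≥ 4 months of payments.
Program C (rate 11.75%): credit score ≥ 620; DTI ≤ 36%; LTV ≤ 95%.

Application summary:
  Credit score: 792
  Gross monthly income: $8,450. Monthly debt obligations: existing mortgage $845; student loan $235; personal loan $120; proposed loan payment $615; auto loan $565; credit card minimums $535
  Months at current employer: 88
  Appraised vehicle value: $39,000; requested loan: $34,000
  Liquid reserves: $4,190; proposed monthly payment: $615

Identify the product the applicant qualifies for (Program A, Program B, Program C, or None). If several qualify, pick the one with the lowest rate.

Total debts = (845 + 235 + 120 + 615 + 565 + 535) = 2,915; DTI = 2,915/8,450 = 34.5%.
LTV = 34,000/39,000 = 87.2%.
Reserves = 4,190/615 = 6.8 months.
Program A: score 792 ≥ 700; DTI 34.5% ≤ 36%; LTV 87.2% ≤ 110% → qualifies.
Program B: score 792 ≥ 620; DTI 34.5% ≤ 36%; LTV 87.2% ≤ 97%; employment 88 ≥ 18 mo; reserves 6.8 ≥ 4 mo → qualifies.
Program C: score 792 ≥ 620; DTI 34.5% ≤ 36%; LTV 87.2% ≤ 95% → qualifies.
Qualifying: Program A, Program B, Program C. Lowest rate is 5.28% → Program A.

Program A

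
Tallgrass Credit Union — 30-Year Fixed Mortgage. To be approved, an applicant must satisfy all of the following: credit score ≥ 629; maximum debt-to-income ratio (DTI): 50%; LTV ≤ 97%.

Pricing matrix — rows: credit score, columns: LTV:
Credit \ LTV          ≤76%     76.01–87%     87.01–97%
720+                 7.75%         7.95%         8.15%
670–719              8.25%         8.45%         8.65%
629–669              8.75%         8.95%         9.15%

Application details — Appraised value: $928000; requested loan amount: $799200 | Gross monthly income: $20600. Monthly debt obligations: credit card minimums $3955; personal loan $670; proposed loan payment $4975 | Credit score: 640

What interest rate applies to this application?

Credit score 640 ≥ 629; Total monthly debts = (3,955 + 670 + 4,975) = 9,600. Debt-to-income = 9,600/20,600 = 46.6% — meets 50% limit
LTV = 799,200/928,000 = 86.1% ≤ 97%
Row: 640 falls in 629–669. Column: 86.1% falls in 76.01–87%. Rate = 8.95%.

8.95%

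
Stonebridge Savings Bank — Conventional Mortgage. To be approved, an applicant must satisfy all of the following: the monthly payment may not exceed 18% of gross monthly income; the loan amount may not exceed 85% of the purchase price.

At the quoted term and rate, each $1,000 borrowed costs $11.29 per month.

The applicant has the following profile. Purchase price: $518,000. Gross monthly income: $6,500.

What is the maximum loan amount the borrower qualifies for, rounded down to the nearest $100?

$103,600

Payment cap: 18% × $6,500 = $1,170/month.
At $11.29 per $1,000, that supports 1,170/11.29 × 1,000 ≈ $103,631 → $103,600.
LTV cap: 85% × $518,000 = $440,300 → $440,300.
Binding constraint: payment-to-income.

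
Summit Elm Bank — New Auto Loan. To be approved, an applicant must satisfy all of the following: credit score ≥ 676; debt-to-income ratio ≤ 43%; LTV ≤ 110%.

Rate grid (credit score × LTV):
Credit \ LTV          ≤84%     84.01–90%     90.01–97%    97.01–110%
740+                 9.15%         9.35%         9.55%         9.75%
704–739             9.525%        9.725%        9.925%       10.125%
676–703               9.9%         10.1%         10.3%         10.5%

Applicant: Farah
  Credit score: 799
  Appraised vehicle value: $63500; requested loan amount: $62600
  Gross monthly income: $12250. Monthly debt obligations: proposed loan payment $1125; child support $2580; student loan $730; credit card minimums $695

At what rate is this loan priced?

Credit score 799 ≥ 676; Total monthly debts = (1,125 + 2,580 + 730 + 695) = 5,130. DTI = 5,130/12,250 = 41.9% ≤ 43%
Loan-to-value = 62,600/63,500 = 98.6% — pass (110% max)
Credit 799 → row 740+; LTV 98.6% → column 97.01–110%. Grid cell → 9.75%.

9.75%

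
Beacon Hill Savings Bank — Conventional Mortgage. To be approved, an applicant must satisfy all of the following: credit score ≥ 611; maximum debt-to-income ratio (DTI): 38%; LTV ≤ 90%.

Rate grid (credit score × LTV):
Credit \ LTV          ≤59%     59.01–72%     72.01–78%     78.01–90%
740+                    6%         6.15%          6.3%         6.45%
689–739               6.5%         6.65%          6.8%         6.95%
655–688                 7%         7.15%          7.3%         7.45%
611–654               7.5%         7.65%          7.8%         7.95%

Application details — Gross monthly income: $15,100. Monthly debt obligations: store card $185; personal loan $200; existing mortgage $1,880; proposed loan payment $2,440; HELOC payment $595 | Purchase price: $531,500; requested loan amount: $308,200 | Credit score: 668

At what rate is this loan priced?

7%

Credit score 668 ≥ 611; Total monthly debts = (185 + 200 + 1,880 + 2,440 + 595) = 5,300. DTI = 5,300/15,100 = 35.1% ≤ 38%
LTV = 308,200/531,500 = 58% ≤ 90%
Row: 668 falls in 655–688. Column: 58% falls in ≤59%. Rate = 7%.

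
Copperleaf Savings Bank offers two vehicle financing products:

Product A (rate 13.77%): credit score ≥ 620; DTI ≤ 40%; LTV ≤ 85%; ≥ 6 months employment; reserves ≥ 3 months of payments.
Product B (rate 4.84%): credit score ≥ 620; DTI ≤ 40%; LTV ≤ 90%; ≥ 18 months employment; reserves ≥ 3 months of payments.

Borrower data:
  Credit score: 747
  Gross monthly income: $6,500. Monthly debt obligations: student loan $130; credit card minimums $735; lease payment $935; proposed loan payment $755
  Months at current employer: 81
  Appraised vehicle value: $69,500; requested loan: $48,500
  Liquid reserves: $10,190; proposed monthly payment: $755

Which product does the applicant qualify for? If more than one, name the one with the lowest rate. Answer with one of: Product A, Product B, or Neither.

Product B

Total debts = (130 + 735 + 935 + 755) = 2,555; DTI = 2,555/6,500 = 39.3%.
LTV = 48,500/69,500 = 69.8%.
Reserves = 10,190/755 = 13.5 months.
Product A: score 747 ≥ 620; DTI 39.3% ≤ 40%; LTV 69.8% ≤ 85%; employment 81 ≥ 6 mo; reserves 13.5 ≥ 3 mo → qualifies.
Product B: score 747 ≥ 620; DTI 39.3% ≤ 40%; LTV 69.8% ≤ 90%; employment 81 ≥ 18 mo; reserves 13.5 ≥ 3 mo → qualifies.
Qualifying: Product A, Product B. Lowest rate is 4.84% → Product B.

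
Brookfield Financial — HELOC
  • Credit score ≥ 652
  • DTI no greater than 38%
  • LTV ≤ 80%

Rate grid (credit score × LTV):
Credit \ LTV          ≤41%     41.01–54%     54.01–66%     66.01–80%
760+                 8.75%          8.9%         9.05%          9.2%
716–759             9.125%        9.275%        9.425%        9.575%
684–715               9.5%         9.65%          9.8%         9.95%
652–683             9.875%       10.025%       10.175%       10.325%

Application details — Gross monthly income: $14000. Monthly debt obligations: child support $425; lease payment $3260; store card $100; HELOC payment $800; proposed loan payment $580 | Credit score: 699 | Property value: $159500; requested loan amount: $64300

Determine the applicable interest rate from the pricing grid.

Credit score 699 ≥ 652; Total monthly debts = (425 + 3,260 + 100 + 800 + 580) = 5,165. DTI = 5,165/14,000 = 36.9% ≤ 38%
Loan-to-value = 64,300/159,500 = 40.3% — pass (80% max)
Credit 699 → row 684–715; LTV 40.3% → column ≤41%. Grid cell → 9.5%.

9.5%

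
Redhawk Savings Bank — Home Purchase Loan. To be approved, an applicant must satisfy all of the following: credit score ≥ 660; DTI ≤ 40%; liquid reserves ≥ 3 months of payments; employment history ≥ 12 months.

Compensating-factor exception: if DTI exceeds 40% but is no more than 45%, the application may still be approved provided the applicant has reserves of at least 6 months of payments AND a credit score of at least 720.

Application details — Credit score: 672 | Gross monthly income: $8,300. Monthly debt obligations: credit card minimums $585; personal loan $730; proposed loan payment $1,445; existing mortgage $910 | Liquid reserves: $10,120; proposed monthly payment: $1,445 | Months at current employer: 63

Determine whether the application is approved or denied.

Denied

Credit score 672 ≥ 660 (meets base)
Total debts = (585 + 730 + 1,445 + 910) = 3,670. DTI = 3,670/8,300 = 44.2% > 40% — standard DTI limit exceeded.
Liquid reserves cover 10,120/1,445 = 7.0 months — ≥ 3 required
Employment 63 ≥ 12 months
DTI 44.2% is within the 40%–45% exception band; checking compensating factors.
Override check — reserves: 7.0 mo (ok); score: 672 (below 720).
Override conditions not both satisfied; exception does not apply.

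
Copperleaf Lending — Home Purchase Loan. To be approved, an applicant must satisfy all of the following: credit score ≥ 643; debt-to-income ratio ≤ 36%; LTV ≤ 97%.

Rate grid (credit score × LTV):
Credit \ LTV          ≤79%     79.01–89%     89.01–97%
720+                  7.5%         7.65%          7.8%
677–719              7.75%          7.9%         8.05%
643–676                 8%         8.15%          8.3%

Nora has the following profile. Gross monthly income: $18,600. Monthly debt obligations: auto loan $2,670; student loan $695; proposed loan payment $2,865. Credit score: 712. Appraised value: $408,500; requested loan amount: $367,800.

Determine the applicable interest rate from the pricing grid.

8.05%

Credit score 712 ≥ 643; Total monthly debts = (2,670 + 695 + 2,865) = 6,230. DTI = 6,230/18,600 = 33.5% ≤ 36%
LTV: 367,800 ÷ 408,500 = 90%, within 97% cap
Credit 712 → row 677–719; LTV 90% → column 89.01–97%. Grid cell → 8.05%.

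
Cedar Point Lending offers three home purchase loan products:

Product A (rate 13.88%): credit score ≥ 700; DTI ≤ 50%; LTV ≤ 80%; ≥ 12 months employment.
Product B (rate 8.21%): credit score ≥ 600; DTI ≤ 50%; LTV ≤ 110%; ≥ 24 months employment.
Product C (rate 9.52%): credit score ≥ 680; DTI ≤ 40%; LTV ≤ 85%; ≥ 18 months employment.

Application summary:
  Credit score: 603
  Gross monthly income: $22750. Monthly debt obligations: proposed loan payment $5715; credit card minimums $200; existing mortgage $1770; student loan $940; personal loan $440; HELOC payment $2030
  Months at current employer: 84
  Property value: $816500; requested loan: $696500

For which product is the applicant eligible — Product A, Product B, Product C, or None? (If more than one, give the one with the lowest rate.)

Total debts = (5,715 + 200 + 1,770 + 940 + 440 + 2,030) = 11,095; DTI = 11,095/22,750 = 48.8%.
LTV = 696,500/816,500 = 85.3%.
Product A: score 603 < 700; DTI 48.8% ≤ 50%; LTV 85.3% > 80%; employment 84 ≥ 12 mo → does not qualify.
Product B: score 603 ≥ 600; DTI 48.8% ≤ 50%; LTV 85.3% ≤ 110%; employment 84 ≥ 24 mo → qualifies.
Product C: score 603 < 680; DTI 48.8% > 40%; LTV 85.3% > 85%; employment 84 ≥ 18 mo → does not qualify.

Product B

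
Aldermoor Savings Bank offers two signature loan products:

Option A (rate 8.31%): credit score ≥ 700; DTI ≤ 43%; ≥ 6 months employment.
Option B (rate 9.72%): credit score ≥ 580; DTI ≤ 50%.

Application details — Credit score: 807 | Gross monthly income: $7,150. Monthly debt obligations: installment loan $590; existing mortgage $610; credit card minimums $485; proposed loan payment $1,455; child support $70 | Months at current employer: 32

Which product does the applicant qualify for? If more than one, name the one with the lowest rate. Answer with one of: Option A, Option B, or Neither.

Option B

Total debts = (590 + 610 + 485 + 1,455 + 70) = 3,210; DTI = 3,210/7,150 = 44.9%.
Option A: score 807 ≥ 700; DTI 44.9% > 43%; employment 32 ≥ 6 mo → does not qualify.
Option B: score 807 ≥ 580; DTI 44.9% ≤ 50% → qualifies.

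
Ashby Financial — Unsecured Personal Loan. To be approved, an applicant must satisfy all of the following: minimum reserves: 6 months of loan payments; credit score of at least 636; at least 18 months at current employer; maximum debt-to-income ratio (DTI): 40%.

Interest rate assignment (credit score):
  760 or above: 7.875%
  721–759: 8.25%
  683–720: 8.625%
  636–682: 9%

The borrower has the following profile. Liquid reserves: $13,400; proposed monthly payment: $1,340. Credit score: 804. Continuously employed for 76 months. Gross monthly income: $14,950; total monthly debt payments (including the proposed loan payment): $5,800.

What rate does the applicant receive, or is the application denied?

Approved at 7.875%

Credit score 804 ≥ 636 (meets minimum)
DTI = 5,800/14,950 = 38.8% ≤ 40%
Liquid reserves cover 13,400/1,340 = 10.0 months — ≥ 6 required
Employment 76 ≥ 18 months
All requirements met. Score 804 falls in the 760 or above tier → 7.875%.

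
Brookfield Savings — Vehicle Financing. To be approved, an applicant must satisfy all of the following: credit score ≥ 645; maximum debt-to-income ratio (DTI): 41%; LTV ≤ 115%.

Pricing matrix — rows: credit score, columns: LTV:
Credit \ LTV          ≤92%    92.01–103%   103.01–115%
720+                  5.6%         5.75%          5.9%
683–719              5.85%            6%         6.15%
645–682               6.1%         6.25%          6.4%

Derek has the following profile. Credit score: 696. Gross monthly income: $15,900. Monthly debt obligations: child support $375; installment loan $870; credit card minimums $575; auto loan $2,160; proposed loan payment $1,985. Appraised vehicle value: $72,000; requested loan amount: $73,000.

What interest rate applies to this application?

Credit score 696 ≥ 645; Total monthly debts = (375 + 870 + 575 + 2,160 + 1,985) = 5,965. Debt-to-income = 5,965/15,900 = 37.5% — meets 41% limit
LTV: 73,000 ÷ 72,000 = 101.4%, within 115% cap
Score 696 is in the 683–719 band; LTV 101.4% is in the 92.01–103% band → 6%.

6%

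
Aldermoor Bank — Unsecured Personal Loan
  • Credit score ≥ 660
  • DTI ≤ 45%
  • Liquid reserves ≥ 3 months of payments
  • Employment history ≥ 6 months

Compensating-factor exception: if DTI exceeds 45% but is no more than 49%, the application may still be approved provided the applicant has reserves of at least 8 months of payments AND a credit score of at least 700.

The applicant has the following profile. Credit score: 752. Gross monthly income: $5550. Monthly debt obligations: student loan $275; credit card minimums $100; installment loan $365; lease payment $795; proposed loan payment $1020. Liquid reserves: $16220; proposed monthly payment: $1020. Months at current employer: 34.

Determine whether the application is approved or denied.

Credit score 752 ≥ 660 (meets base)
Total debts = (275 + 100 + 365 + 795 + 1,020) = 2,555. DTI: 2,555 ÷ 5,550 = 46%, over the 45% base limit.
Liquid reserves cover 16,220/1,020 = 15.9 months — ≥ 3 required
Employment 34 ≥ 6 months
46% falls in the override range (45%–49%), so the compensating-factor test applies.
Override check — reserves: 15.9 mo (ok); score: 752 (ok).
Both override conditions satisfied; DTI exception granted.

Approved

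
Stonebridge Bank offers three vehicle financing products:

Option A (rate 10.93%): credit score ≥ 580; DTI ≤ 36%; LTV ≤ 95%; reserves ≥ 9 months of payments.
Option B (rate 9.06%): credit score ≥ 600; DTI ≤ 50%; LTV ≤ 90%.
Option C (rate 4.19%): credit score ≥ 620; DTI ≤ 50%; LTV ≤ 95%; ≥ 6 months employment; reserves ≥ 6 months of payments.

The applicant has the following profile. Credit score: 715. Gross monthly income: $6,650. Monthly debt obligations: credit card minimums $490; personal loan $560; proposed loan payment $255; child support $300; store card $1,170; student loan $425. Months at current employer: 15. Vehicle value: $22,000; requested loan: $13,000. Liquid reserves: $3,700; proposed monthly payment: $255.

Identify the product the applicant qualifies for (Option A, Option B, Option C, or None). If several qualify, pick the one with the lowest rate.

Option C

Total debts = (490 + 560 + 255 + 300 + 1,170 + 425) = 3,200; DTI = 3,200/6,650 = 48.1%.
LTV = 13,000/22,000 = 59.1%.
Reserves = 3,700/255 = 14.5 months.
Option A: score 715 ≥ 580; DTI 48.1% > 36%; LTV 59.1% ≤ 95%; reserves 14.5 ≥ 9 mo → does not qualify.
Option B: score 715 ≥ 600; DTI 48.1% ≤ 50%; LTV 59.1% ≤ 90% → qualifies.
Option C: score 715 ≥ 620; DTI 48.1% ≤ 50%; LTV 59.1% ≤ 95%; employment 15 ≥ 6 mo; reserves 14.5 ≥ 6 mo → qualifies.
Qualifying: Option B, Option C. Lowest rate is 4.19% → Option C.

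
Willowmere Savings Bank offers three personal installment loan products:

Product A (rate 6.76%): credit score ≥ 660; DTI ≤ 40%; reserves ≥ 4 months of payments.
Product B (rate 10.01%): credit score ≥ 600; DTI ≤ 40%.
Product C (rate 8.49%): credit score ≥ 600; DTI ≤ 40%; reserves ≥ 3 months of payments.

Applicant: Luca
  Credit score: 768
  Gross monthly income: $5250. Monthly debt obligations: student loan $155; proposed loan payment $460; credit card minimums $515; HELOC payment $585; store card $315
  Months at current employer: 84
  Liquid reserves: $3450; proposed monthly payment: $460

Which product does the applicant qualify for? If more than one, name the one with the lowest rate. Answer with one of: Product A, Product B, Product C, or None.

Product A

Total debts = (155 + 460 + 515 + 585 + 315) = 2,030; DTI = 2,030/5,250 = 38.7%.
Reserves = 3,450/460 = 7.5 months.
Product A: score 768 ≥ 660; DTI 38.7% ≤ 40%; reserves 7.5 ≥ 4 mo → qualifies.
Product B: score 768 ≥ 600; DTI 38.7% ≤ 40% → qualifies.
Product C: score 768 ≥ 600; DTI 38.7% ≤ 40%; reserves 7.5 ≥ 3 mo → qualifies.
Qualifying: Product A, Product B, Product C. Lowest rate is 6.76% → Product A.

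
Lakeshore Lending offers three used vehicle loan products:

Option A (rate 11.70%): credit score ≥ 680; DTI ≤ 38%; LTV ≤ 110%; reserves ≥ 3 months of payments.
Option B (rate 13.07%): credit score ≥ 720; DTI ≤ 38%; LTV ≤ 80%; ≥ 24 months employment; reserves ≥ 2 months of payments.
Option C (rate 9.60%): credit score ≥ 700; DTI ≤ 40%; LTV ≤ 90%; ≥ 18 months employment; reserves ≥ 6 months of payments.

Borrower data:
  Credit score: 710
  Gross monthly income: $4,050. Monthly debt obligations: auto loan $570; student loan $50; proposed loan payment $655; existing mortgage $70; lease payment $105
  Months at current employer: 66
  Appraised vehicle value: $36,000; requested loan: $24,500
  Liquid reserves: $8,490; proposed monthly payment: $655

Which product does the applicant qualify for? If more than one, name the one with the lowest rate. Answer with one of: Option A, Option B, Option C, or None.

Option C

Total debts = (570 + 50 + 655 + 70 + 105) = 1,450; DTI = 1,450/4,050 = 35.8%.
LTV = 24,500/36,000 = 68.1%.
Reserves = 8,490/655 = 13.0 months.
Option A: score 710 ≥ 680; DTI 35.8% ≤ 38%; LTV 68.1% ≤ 110%; reserves 13.0 ≥ 3 mo → qualifies.
Option B: score 710 < 720; DTI 35.8% ≤ 38%; LTV 68.1% ≤ 80%; employment 66 ≥ 24 mo; reserves 13.0 ≥ 2 mo → does not qualify.
Option C: score 710 ≥ 700; DTI 35.8% ≤ 40%; LTV 68.1% ≤ 90%; employment 66 ≥ 18 mo; reserves 13.0 ≥ 6 mo → qualifies.
Qualifying: Option A, Option C. Lowest rate is 9.60% → Option C.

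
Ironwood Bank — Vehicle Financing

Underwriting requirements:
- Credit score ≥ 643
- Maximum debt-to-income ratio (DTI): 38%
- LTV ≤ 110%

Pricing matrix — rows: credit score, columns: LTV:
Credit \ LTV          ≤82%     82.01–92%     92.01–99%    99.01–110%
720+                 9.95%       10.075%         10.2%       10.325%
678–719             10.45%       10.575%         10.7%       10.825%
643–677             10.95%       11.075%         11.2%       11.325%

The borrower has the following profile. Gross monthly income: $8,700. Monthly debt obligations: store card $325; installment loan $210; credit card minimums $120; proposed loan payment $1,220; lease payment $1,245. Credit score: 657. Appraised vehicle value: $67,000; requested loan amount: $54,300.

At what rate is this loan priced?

10.95%

Credit score 657 ≥ 643; Total monthly debts = (325 + 210 + 120 + 1,220 + 1,245) = 3,120. Debt-to-income = 3,120/8,700 = 35.9% — meets 38% limit
LTV = 54,300/67,000 = 81% ≤ 110%
Score 657 is in the 643–677 band; LTV 81% is in the ≤82% band → 10.95%.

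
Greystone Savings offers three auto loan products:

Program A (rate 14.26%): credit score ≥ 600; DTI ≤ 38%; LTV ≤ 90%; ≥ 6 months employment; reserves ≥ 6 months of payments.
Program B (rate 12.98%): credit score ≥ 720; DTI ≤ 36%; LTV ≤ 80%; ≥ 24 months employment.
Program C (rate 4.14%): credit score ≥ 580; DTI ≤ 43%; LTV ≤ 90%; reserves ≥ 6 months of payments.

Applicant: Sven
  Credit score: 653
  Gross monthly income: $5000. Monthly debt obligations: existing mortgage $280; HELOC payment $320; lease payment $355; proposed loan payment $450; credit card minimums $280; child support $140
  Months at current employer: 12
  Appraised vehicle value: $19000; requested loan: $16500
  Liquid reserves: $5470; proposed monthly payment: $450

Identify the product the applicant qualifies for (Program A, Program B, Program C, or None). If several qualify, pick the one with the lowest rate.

Total debts = (280 + 320 + 355 + 450 + 280 + 140) = 1,825; DTI = 1,825/5,000 = 36.5%.
LTV = 16,500/19,000 = 86.8%.
Reserves = 5,470/450 = 12.2 months.
Program A: score 653 ≥ 600; DTI 36.5% ≤ 38%; LTV 86.8% ≤ 90%; employment 12 ≥ 6 mo; reserves 12.2 ≥ 6 mo → qualifies.
Program B: score 653 < 720; DTI 36.5% > 36%; LTV 86.8% > 80%; employment 12 < 24 mo → does not qualify.
Program C: score 653 ≥ 580; DTI 36.5% ≤ 43%; LTV 86.8% ≤ 90%; reserves 12.2 ≥ 6 mo → qualifies.
Qualifying: Program A, Program C. Lowest rate is 4.14% → Program C.

Program C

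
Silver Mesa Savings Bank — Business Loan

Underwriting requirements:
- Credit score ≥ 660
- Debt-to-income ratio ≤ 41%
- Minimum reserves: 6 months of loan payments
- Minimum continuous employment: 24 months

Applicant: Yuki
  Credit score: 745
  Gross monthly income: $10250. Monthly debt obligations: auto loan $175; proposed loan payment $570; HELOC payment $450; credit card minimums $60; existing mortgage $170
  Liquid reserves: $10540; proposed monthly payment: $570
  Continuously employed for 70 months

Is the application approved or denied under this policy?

Credit score 745 ≥ 660 (meets)
Total monthly debts = (175 + 570 + 450 + 60 + 170) = 1,425. DTI = 1,425/10,250 = 13.9% ≤ 41%
Reserves = 10,540/570 = 18.5 months ≥ 6
Employment 70 ≥ 24 months
All criteria satisfied.

Approved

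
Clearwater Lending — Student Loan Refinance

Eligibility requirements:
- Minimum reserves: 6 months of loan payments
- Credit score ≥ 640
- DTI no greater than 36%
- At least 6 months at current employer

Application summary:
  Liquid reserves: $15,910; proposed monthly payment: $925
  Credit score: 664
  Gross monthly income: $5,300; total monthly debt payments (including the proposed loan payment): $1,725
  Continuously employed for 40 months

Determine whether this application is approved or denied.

Approved

Reserves = 15,910/925 = 17.2 months ≥ 6
Credit score 664 ≥ 640 (meets)
DTI = 1,725/5,300 = 32.5% ≤ 36%
Employment 40 ≥ 6 months
All criteria satisfied.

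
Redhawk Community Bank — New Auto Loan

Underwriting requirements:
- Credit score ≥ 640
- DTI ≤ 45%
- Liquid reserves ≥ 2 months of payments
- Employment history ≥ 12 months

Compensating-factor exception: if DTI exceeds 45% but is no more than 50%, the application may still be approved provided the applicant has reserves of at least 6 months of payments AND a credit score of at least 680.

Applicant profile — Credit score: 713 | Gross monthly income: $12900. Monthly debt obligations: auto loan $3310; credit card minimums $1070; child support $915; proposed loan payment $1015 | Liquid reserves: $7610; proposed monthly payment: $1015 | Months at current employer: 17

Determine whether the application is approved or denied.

Credit score 713 ≥ 640 (meets base)
Total debts = (3,310 + 1,070 + 915 + 1,015) = 6,310. DTI: 6,310 ÷ 12,900 = 48.9%, over the 45% base limit.
Liquid reserves cover 7,610/1,015 = 7.5 months — ≥ 2 required
Employment 17 ≥ 12 months
DTI 48.9% is within the 45%–50% exception band; checking compensating factors.
Override check — reserves: 7.5 mo (ok); score: 713 (ok).
Both override conditions satisfied; DTI exception granted.

Approved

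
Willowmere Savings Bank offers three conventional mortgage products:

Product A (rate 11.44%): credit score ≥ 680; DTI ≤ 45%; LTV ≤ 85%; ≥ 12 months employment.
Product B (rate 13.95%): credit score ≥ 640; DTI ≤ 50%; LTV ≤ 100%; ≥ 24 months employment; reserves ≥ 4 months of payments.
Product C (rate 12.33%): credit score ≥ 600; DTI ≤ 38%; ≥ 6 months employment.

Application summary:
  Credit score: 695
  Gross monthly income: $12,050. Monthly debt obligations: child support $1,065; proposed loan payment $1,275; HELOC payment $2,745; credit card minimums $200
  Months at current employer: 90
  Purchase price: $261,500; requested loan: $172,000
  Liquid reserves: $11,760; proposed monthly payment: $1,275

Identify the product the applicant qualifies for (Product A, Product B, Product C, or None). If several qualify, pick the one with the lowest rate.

Total debts = (1,065 + 1,275 + 2,745 + 200) = 5,285; DTI = 5,285/12,050 = 43.9%.
LTV = 172,000/261,500 = 65.8%.
Reserves = 11,760/1,275 = 9.2 months.
Product A: score 695 ≥ 680; DTI 43.9% ≤ 45%; LTV 65.8% ≤ 85%; employment 90 ≥ 12 mo → qualifies.
Product B: score 695 ≥ 640; DTI 43.9% ≤ 50%; LTV 65.8% ≤ 100%; employment 90 ≥ 24 mo; reserves 9.2 ≥ 4 mo → qualifies.
Product C: score 695 ≥ 600; DTI 43.9% > 38%; employment 90 ≥ 6 mo → does not qualify.
Qualifying: Product A, Product B. Lowest rate is 11.44% → Product A.

Product A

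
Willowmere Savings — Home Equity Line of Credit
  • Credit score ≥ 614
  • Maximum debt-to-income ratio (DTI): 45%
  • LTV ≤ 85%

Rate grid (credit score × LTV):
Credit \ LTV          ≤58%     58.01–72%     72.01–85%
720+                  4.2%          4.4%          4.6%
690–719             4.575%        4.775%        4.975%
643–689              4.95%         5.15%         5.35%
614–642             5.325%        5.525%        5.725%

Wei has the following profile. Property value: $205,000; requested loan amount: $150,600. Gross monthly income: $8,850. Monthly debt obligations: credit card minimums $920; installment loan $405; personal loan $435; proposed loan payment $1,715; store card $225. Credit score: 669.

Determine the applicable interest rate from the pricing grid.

5.35%

Credit score 669 ≥ 614; Total monthly debts = (920 + 405 + 435 + 1,715 + 225) = 3,700. DTI: 3,700 ÷ 8,850 = 41.8%, within the 45% cap
Loan-to-value = 150,600/205,000 = 73.5% — pass (85% max)
Score 669 is in the 643–689 band; LTV 73.5% is in the 72.01–85% band → 5.35%.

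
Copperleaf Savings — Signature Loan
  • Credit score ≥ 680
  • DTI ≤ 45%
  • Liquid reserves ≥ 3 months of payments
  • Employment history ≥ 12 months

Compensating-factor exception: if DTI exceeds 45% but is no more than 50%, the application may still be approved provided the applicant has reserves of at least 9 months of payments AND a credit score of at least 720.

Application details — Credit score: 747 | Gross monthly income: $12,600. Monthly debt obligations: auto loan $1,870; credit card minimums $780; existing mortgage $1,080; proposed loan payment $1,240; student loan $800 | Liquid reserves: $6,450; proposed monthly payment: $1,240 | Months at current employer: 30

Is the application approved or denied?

Denied

Credit score 747 ≥ 680 (meets base)
Total debts = (1,870 + 780 + 1,080 + 1,240 + 800) = 5,770. DTI = 5,770/12,600 = 45.8% > 45% — standard DTI limit exceeded.
Reserves: 6,450 ÷ 1,240 = 5.2 months (meets 3-month minimum)
Employment 30 ≥ 12 months
45.8% falls in the override range (45%–50%), so the compensating-factor test applies.
Override check — reserves: 5.2 mo (short of 9); score: 747 (ok).
Compensating-factor requirement not fully met.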